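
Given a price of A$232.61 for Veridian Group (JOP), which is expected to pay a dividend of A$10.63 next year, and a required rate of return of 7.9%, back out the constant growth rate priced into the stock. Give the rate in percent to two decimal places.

3.33%

From P₀ = D₁/(r − g), the implied growth is g = r − D₁/P₀.
g = 0.079 − 10.63/232.61 = 0.079 − 0.04570 = 0.03330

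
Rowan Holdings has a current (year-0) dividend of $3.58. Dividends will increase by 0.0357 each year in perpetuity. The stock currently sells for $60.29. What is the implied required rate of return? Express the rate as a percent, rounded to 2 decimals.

9.72%

Rearranging the constant-growth DDM: r = D₁/P₀ + g.
D₁ = 3.58 × (1 + 0.0357) = 3.7078.
r = 3.7078 / 60.29 + 0.0357 = 0.06150 + 0.0357 = 0.09720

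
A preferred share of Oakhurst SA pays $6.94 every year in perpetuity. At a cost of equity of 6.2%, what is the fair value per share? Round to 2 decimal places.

$111.94

Zero-growth DDM (perpetuity): P₀ = D/r = 6.94 / 0.062 = 111.9355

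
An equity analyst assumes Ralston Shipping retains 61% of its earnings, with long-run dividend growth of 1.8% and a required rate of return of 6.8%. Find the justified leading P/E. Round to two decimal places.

Payout ratio b = 1 − 0.61 = 0.39.
Justified leading P/E = b/(r−g) = 0.39/(0.068−0.018) = 7.8000

7.80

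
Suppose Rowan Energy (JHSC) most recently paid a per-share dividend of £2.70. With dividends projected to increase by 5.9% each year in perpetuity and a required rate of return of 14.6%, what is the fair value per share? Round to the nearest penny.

£32.87

Gordon growth model: P₀ = D₁/(r − g). D₁ = 2.70 × (1 + 0.059) = 2.8593.
P₀ = 2.8593 / (0.146 − 0.059) = 2.8593 / 0.087 = 32.8655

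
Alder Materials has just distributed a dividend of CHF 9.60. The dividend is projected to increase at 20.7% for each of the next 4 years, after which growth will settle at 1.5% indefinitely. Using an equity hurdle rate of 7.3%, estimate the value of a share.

Two-stage DDM. Project D₁…D_4 at 0.207, terminal growth 0.015, discount at r = 0.073.
D_1 = 11.5872
D_2 = 13.9858
D_3 = 16.8808
D_4 = 20.3751
Terminal value at t=4: TV = D_5/(r−g) = 20.6808/(0.073−0.015) = 356.5647
P₀ = 11.5872/(1+0.073)^1 + 13.9858/(1+0.073)^2 + 16.8808/(1+0.073)^3 + 20.3751/(1+0.073)^4 + 356.5647/(1+0.073)^4 = 320.9739

CHF 320.97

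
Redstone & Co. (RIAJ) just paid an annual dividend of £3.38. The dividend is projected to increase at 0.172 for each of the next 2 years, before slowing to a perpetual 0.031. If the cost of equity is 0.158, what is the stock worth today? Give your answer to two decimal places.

Two-stage DDM. Project D₁…D_2 at 0.172, terminal growth 0.031, discount at r = 0.158.
D_1 = 3.9614
D_2 = 4.6427
Terminal value at t=2: TV = D_3/(r−g) = 4.7866/(0.158−0.031) = 37.6901
P₀ = 3.9614/(1+0.158)^1 + 4.6427/(1+0.158)^2 + 37.6901/(1+0.158)^2 = 34.9898

£34.99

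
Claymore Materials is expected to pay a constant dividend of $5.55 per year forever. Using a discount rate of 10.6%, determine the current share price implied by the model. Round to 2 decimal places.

Zero-growth DDM (perpetuity): P₀ = D/r = 5.55 / 0.106 = 52.3585

$52.36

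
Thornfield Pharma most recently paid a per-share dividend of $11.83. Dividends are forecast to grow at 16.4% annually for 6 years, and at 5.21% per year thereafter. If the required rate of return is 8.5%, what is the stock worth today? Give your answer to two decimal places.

$668.18

Two-stage DDM. Project D₁…D_6 at 0.164, terminal growth 0.0521, discount at r = 0.085.
D_1 = 13.7701
D_2 = 16.0284
D_3 = 18.6571
D_4 = 21.7168
D_5 = 25.2784
D_6 = 29.4241
Terminal value at t=6: TV = D_7/(r−g) = 30.9571/(0.085−0.0521) = 940.9439
P₀ = 13.7701/(1+0.085)^1 + 16.0284/(1+0.085)^2 + 18.6571/(1+0.085)^3 + 21.7168/(1+0.085)^4 + 25.2784/(1+0.085)^5 + 29.4241/(1+0.085)^6 + 940.9439/(1+0.085)^6 = 668.1775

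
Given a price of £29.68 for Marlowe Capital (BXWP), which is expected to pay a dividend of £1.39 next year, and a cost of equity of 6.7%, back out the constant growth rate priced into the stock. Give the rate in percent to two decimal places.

2.02%

From P₀ = D₁/(r − g), the implied growth is g = r − D₁/P₀.
g = 0.067 − 1.39/29.68 = 0.067 − 0.04683 = 0.02017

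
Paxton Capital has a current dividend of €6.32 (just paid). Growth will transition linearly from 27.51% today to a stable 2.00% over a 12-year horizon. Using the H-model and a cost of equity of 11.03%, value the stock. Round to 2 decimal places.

€178.51

H-model: P₀ = D₀[(1+g_L) + H(g_S−g_L)]/(r−g_L), with H = 12/2 = 6.
P₀ = 6.32 × [(1+0.02) + 6×(0.2751−0.02)] / (0.1103−0.02)
   = 6.32 × 2.5506 / 0.0903 = 178.5138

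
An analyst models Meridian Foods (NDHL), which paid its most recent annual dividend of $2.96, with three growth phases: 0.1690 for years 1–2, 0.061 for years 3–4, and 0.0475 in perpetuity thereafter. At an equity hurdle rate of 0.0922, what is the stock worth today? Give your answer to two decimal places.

$88.04

Three-stage DDM. Project D₁…D_4; terminal Gordon value at t=4 with g = 0.0475; discount at r = 0.0922.
D_1 = 3.4602
D_2 = 4.0450
D_3 = 4.2918
D_4 = 4.5536
TV_4 = 4.7699/(0.0922−0.0475) = 106.7083
P₀ = Σ Dₜ/(1+r)ᵗ + TV_4/(1+r)^4 = 88.0406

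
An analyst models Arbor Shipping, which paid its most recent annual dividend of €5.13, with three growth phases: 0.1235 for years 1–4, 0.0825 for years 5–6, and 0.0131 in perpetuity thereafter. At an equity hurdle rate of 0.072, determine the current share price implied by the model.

€144.22

Three-stage DDM. Project D₁…D_6; terminal Gordon value at t=6 with g = 0.0131; discount at r = 0.072.
D_1 = 5.7636
D_2 = 6.4754
D_3 = 7.2751
D_4 = 8.1735
D_5 = 8.8478
D_6 = 9.5778
TV_6 = 9.7033/(0.072−0.0131) = 164.7413
P₀ = Σ Dₜ/(1+r)ᵗ + TV_6/(1+r)^6 = 144.2175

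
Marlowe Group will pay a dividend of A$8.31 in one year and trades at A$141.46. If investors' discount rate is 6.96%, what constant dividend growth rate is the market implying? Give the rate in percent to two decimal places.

1.09%

From P₀ = D₁/(r − g), the implied growth is g = r − D₁/P₀.
g = 0.0696 − 8.31/141.46 = 0.0696 − 0.05874 = 0.01086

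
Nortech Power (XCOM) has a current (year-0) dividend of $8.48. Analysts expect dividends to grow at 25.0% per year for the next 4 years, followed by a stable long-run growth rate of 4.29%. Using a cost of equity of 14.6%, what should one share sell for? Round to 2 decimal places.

Two-stage DDM. Project D₁…D_4 at 0.25, terminal growth 0.0429, discount at r = 0.146.
D_1 = 10.6000
D_2 = 13.2500
D_3 = 16.5625
D_4 = 20.7031
Terminal value at t=4: TV = D_5/(r−g) = 21.5913/(0.146−0.0429) = 209.4208
P₀ = 10.6000/(1+0.146)^1 + 13.2500/(1+0.146)^2 + 16.5625/(1+0.146)^3 + 20.7031/(1+0.146)^4 + 209.4208/(1+0.146)^4 = 163.7638

$163.76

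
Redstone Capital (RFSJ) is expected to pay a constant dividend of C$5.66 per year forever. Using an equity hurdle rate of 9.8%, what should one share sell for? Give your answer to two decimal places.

Zero-growth DDM (perpetuity): P₀ = D/r = 5.66 / 0.098 = 57.7551

C$57.76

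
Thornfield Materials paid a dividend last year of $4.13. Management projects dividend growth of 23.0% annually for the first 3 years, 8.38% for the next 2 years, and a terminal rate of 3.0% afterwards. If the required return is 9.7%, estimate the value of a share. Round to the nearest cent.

$114.43

Three-stage DDM. Project D₁…D_5; terminal Gordon value at t=5 with g = 0.03; discount at r = 0.097.
D_1 = 5.0799
D_2 = 6.2483
D_3 = 7.6854
D_4 = 8.3294
D_5 = 9.0274
TV_5 = 9.2982/(0.097−0.03) = 138.7798
P₀ = Σ Dₜ/(1+r)ᵗ + TV_5/(1+r)^5 = 114.4345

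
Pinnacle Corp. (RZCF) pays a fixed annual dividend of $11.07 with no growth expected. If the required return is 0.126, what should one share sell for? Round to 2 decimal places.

$87.86

Zero-growth DDM (perpetuity): P₀ = D/r = 11.07 / 0.126 = 87.8571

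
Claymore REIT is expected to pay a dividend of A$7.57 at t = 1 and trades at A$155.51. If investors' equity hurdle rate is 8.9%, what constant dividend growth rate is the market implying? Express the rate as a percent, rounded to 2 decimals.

4.03%

From P₀ = D₁/(r − g), the implied growth is g = r − D₁/P₀.
g = 0.089 − 7.57/155.51 = 0.089 − 0.04868 = 0.04032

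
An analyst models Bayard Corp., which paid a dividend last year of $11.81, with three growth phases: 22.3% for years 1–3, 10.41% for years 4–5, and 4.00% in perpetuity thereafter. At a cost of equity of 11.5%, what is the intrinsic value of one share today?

$285.37

Three-stage DDM. Project D₁…D_5; terminal Gordon value at t=5 with g = 0.04; discount at r = 0.115.
D_1 = 14.4436
D_2 = 17.6646
D_3 = 21.6038
D_4 = 23.8527
D_5 = 26.3358
TV_5 = 27.3892/(0.115−0.04) = 365.1894
P₀ = Σ Dₜ/(1+r)ᵗ + TV_5/(1+r)^5 = 285.3681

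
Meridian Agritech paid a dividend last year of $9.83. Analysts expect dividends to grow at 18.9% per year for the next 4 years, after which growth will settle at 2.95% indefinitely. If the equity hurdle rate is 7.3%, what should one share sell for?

Two-stage DDM. Project D₁…D_4 at 0.189, terminal growth 0.0295, discount at r = 0.073.
D_1 = 11.6879
D_2 = 13.8969
D_3 = 16.5234
D_4 = 19.6463
Terminal value at t=4: TV = D_5/(r−g) = 20.2259/(0.073−0.0295) = 464.9626
P₀ = 11.6879/(1+0.073)^1 + 13.8969/(1+0.073)^2 + 16.5234/(1+0.073)^3 + 19.6463/(1+0.073)^4 + 464.9626/(1+0.073)^4 = 401.9267

$401.93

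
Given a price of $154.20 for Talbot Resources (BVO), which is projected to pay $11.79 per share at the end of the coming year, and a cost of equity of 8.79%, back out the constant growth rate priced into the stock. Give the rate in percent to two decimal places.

1.14%

From P₀ = D₁/(r − g), the implied growth is g = r − D₁/P₀.
g = 0.0879 − 11.79/154.20 = 0.0879 − 0.07646 = 0.01144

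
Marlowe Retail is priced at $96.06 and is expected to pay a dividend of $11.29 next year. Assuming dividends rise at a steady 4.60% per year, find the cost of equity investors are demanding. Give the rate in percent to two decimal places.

16.35%

Rearranging the constant-growth DDM: r = D₁/P₀ + g.
r = 11.2900 / 96.06 + 0.046 = 0.11753 + 0.046 = 0.16353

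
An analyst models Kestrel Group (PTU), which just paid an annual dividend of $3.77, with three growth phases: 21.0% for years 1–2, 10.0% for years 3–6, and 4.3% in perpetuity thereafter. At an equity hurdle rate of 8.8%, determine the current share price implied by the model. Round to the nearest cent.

$140.95

Three-stage DDM. Project D₁…D_6; terminal Gordon value at t=6 with g = 0.043; discount at r = 0.088.
D_1 = 4.5617
D_2 = 5.5197
D_3 = 6.0716
D_4 = 6.6788
D_5 = 7.3467
D_6 = 8.0813
TV_6 = 8.4288/(0.088−0.043) = 187.3073
P₀ = Σ Dₜ/(1+r)ᵗ + TV_6/(1+r)^6 = 140.9498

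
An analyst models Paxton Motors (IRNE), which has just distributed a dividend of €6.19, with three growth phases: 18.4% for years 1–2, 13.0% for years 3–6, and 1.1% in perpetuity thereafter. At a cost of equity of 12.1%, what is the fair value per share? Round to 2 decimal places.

€107.15

Three-stage DDM. Project D₁…D_6; terminal Gordon value at t=6 with g = 0.011; discount at r = 0.121.
D_1 = 7.3290
D_2 = 8.6775
D_3 = 9.8056
D_4 = 11.0803
D_5 = 12.5207
D_6 = 14.1484
TV_6 = 14.3040/(0.121−0.011) = 130.0368
P₀ = Σ Dₜ/(1+r)ᵗ + TV_6/(1+r)^6 = 107.1521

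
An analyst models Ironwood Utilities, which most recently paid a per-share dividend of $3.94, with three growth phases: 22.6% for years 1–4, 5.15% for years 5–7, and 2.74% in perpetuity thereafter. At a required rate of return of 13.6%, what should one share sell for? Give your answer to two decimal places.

Three-stage DDM. Project D₁…D_7; terminal Gordon value at t=7 with g = 0.0274; discount at r = 0.136.
D_1 = 4.8304
D_2 = 5.9221
D_3 = 7.2605
D_4 = 8.9014
D_5 = 9.3598
D_6 = 9.8418
D_7 = 10.3487
TV_7 = 10.6323/(0.136−0.0274) = 97.9029
P₀ = Σ Dₜ/(1+r)ᵗ + TV_7/(1+r)^7 = 73.0045

$73.00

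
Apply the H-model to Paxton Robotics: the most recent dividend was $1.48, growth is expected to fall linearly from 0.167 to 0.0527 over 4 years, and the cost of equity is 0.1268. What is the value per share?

H-model: P₀ = D₀[(1+g_L) + H(g_S−g_L)]/(r−g_L), with H = 4/2 = 2.
P₀ = 1.48 × [(1+0.0527) + 2×(0.167−0.0527)] / (0.1268−0.0527)
   = 1.48 × 1.2813 / 0.0741 = 25.5914

$25.59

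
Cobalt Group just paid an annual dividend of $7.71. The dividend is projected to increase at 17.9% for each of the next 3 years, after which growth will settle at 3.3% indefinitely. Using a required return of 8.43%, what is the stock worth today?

Two-stage DDM. Project D₁…D_3 at 0.179, terminal growth 0.033, discount at r = 0.0843.
D_1 = 9.0901
D_2 = 10.7172
D_3 = 12.6356
Terminal value at t=3: TV = D_4/(r−g) = 13.0526/(0.0843−0.033) = 254.4361
P₀ = 9.0901/(1+0.0843)^1 + 10.7172/(1+0.0843)^2 + 12.6356/(1+0.0843)^3 + 254.4361/(1+0.0843)^3 = 226.9967

$227.00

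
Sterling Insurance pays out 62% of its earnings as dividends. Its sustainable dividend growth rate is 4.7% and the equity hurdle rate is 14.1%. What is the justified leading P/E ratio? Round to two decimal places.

Justified leading P/E = b/(r−g) = 0.62/(0.141−0.047) = 6.5957

6.60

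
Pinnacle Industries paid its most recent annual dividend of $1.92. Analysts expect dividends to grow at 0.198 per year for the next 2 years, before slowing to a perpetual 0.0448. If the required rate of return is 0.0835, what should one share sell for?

$67.84

Two-stage DDM. Project D₁…D_2 at 0.198, terminal growth 0.0448, discount at r = 0.0835.
D_1 = 2.3002
D_2 = 2.7556
Terminal value at t=2: TV = D_3/(r−g) = 2.8790/(0.0835−0.0448) = 74.3939
P₀ = 2.3002/(1+0.0835)^1 + 2.7556/(1+0.0835)^2 + 74.3939/(1+0.0835)^2 = 67.8395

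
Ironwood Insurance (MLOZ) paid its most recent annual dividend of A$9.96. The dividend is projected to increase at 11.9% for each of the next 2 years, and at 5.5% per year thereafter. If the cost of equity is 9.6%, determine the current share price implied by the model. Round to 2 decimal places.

Two-stage DDM. Project D₁…D_2 at 0.119, terminal growth 0.055, discount at r = 0.096.
D_1 = 11.1452
D_2 = 12.4715
Terminal value at t=2: TV = D_3/(r−g) = 13.1575/(0.096−0.055) = 320.9136
P₀ = 11.1452/(1+0.096)^1 + 12.4715/(1+0.096)^2 + 320.9136/(1+0.096)^2 = 287.7087

A$287.71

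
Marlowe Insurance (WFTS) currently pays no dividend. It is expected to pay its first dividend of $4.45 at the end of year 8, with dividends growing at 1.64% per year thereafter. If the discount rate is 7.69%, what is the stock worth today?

$43.79

Deferred-dividend DDM. At t=7 the remaining stream is a growing perpetuity with first payment D_8 = 4.45.
V_7 = D_8/(r−g) = 4.45/(0.0769−0.0164) = 73.5537
P₀ = V_7/(1+r)^7 = 73.5537/(1+0.0769)^7 = 43.7902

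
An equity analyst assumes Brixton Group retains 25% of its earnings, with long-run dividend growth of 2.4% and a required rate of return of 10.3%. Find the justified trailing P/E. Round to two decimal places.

Payout ratio b = 1 − 0.25 = 0.75.
Justified trailing P/E = b(1+g)/(r−g) = 0.75×(1+0.024)/(0.103−0.024) = 9.7215

9.72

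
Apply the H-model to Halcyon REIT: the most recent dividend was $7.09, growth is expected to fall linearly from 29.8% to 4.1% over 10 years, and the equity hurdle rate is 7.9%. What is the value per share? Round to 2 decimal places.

H-model: P₀ = D₀[(1+g_L) + H(g_S−g_L)]/(r−g_L), with H = 10/2 = 5.
P₀ = 7.09 × [(1+0.041) + 5×(0.298−0.041)] / (0.079−0.041)
   = 7.09 × 2.3260 / 0.038 = 433.9826

$433.98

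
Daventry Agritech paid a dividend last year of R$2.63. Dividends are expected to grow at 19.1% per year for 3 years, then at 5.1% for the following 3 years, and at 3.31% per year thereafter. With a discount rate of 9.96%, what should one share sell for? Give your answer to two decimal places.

R$63.77

Three-stage DDM. Project D₁…D_6; terminal Gordon value at t=6 with g = 0.0331; discount at r = 0.0996.
D_1 = 3.1323
D_2 = 3.7306
D_3 = 4.4432
D_4 = 4.6698
D_5 = 4.9079
D_6 = 5.1582
TV_6 = 5.3289/(0.0996−0.0331) = 80.1346
P₀ = Σ Dₜ/(1+r)ᵗ + TV_6/(1+r)^6 = 63.7737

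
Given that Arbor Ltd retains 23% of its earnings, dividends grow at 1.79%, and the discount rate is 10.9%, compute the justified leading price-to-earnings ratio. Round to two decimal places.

Payout ratio b = 1 − 0.23 = 0.77.
Justified leading P/E = b/(r−g) = 0.77/(0.109−0.0179) = 8.4523

8.45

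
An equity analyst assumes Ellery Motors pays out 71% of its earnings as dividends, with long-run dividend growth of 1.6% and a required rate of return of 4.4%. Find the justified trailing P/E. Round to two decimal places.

Justified trailing P/E = b(1+g)/(r−g) = 0.71×(1+0.016)/(0.044−0.016) = 25.7629

25.76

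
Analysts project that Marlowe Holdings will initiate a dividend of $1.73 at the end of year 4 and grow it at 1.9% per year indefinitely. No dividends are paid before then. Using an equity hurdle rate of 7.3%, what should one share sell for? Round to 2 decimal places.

Deferred-dividend DDM. At t=3 the remaining stream is a growing perpetuity with first payment D_4 = 1.73.
V_3 = D_4/(r−g) = 1.73/(0.073−0.019) = 32.0370
P₀ = V_3/(1+r)^3 = 32.0370/(1+0.073)^3 = 25.9330

$25.93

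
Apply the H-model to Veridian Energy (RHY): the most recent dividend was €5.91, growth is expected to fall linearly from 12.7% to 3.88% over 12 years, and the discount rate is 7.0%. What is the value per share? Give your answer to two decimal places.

€297.02

H-model: P₀ = D₀[(1+g_L) + H(g_S−g_L)]/(r−g_L), with H = 12/2 = 6.
P₀ = 5.91 × [(1+0.0388) + 6×(0.127−0.0388)] / (0.07−0.0388)
   = 5.91 × 1.5680 / 0.0312 = 297.0154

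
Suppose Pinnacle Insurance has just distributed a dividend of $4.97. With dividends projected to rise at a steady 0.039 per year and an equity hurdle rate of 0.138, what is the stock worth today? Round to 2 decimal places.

$52.16

Gordon growth model: P₀ = D₁/(r − g). D₁ = 4.97 × (1 + 0.039) = 5.1638.
P₀ = 5.1638 / (0.138 − 0.039) = 5.1638 / 0.099 = 52.1599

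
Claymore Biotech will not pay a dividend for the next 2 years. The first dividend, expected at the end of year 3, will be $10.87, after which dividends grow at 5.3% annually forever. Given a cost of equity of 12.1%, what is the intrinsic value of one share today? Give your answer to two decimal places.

Deferred-dividend DDM. At t=2 the remaining stream is a growing perpetuity with first payment D_3 = 10.87.
V_2 = D_3/(r−g) = 10.87/(0.121−0.053) = 159.8529
P₀ = V_2/(1+r)^2 = 159.8529/(1+0.121)^2 = 127.2065

$127.21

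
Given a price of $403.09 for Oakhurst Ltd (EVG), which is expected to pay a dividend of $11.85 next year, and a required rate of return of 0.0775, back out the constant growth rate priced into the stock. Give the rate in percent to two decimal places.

4.81%

From P₀ = D₁/(r − g), the implied growth is g = r − D₁/P₀.
g = 0.0775 − 11.85/403.09 = 0.0775 − 0.02940 = 0.04810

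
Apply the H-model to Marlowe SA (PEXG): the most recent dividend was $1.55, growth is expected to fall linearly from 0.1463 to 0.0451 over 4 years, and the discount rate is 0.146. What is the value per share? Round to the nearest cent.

H-model: P₀ = D₀[(1+g_L) + H(g_S−g_L)]/(r−g_L), with H = 4/2 = 2.
P₀ = 1.55 × [(1+0.0451) + 2×(0.1463−0.0451)] / (0.146−0.0451)
   = 1.55 × 1.2475 / 0.1009 = 19.1638

$19.16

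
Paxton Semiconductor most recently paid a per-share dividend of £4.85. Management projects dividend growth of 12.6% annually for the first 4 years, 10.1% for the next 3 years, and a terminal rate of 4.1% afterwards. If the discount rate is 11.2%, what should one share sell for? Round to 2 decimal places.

£107.58

Three-stage DDM. Project D₁…D_7; terminal Gordon value at t=7 with g = 0.041; discount at r = 0.112.
D_1 = 5.4611
D_2 = 6.1492
D_3 = 6.9240
D_4 = 7.7964
D_5 = 8.5839
D_6 = 9.4508
D_7 = 10.4054
TV_7 = 10.8320/(0.112−0.041) = 152.5631
P₀ = Σ Dₜ/(1+r)ᵗ + TV_7/(1+r)^7 = 107.5775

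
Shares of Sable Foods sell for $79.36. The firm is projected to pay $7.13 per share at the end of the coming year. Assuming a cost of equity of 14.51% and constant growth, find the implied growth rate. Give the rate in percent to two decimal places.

From P₀ = D₁/(r − g), the implied growth is g = r − D₁/P₀.
g = 0.1451 − 7.13/79.36 = 0.1451 − 0.08984 = 0.05526

5.53%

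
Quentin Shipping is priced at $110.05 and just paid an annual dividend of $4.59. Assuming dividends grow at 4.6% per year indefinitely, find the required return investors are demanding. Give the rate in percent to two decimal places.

Rearranging the constant-growth DDM: r = D₁/P₀ + g.
D₁ = 4.59 × (1 + 0.046) = 4.8011.
r = 4.8011 / 110.05 + 0.046 = 0.04363 + 0.046 = 0.08963

8.96%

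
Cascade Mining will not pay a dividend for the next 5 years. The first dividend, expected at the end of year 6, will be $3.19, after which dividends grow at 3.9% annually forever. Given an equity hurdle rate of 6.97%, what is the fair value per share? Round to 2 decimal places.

$74.19

Deferred-dividend DDM. At t=5 the remaining stream is a growing perpetuity with first payment D_6 = 3.19.
V_5 = D_6/(r−g) = 3.19/(0.0697−0.039) = 103.9088
P₀ = V_5/(1+r)^5 = 103.9088/(1+0.0697)^5 = 74.1895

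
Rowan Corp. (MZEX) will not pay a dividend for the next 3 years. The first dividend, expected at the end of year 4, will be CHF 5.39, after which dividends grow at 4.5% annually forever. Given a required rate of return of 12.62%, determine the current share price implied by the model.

CHF 46.47

Deferred-dividend DDM. At t=3 the remaining stream is a growing perpetuity with first payment D_4 = 5.39.
V_3 = D_4/(r−g) = 5.39/(0.1262−0.045) = 66.3793
P₀ = V_3/(1+r)^3 = 66.3793/(1+0.1262)^3 = 46.4714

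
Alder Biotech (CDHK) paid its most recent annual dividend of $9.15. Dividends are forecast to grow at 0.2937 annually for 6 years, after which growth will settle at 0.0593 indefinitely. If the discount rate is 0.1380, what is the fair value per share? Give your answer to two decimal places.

$353.91

Two-stage DDM. Project D₁…D_6 at 0.2937, terminal growth 0.0593, discount at r = 0.138.
D_1 = 11.8374
D_2 = 15.3140
D_3 = 19.8117
D_4 = 25.6304
D_5 = 33.1581
D_6 = 42.8966
Terminal value at t=6: TV = D_7/(r−g) = 45.4403/(0.138−0.0593) = 577.3867
P₀ = 11.8374/(1+0.138)^1 + 15.3140/(1+0.138)^2 + 19.8117/(1+0.138)^3 + 25.6304/(1+0.138)^4 + 33.1581/(1+0.138)^5 + 42.8966/(1+0.138)^6 + 577.3867/(1+0.138)^6 = 353.9110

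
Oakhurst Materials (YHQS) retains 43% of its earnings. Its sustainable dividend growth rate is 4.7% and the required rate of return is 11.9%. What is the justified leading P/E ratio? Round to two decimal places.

Payout ratio b = 1 − 0.43 = 0.57.
Justified leading P/E = b/(r−g) = 0.57/(0.119−0.047) = 7.9167

7.92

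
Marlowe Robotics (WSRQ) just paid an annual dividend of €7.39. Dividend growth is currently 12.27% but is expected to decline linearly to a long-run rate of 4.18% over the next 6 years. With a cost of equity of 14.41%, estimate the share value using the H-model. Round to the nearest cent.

H-model: P₀ = D₀[(1+g_L) + H(g_S−g_L)]/(r−g_L), with H = 6/2 = 3.
P₀ = 7.39 × [(1+0.0418) + 3×(0.1227−0.0418)] / (0.1441−0.0418)
   = 7.39 × 1.2845 / 0.1023 = 92.7904

€92.79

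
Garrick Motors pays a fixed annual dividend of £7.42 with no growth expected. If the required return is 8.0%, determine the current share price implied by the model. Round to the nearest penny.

Zero-growth DDM (perpetuity): P₀ = D/r = 7.42 / 0.08 = 92.7500

£92.75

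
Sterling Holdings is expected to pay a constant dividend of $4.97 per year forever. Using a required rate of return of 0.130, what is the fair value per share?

Zero-growth DDM (perpetuity): P₀ = D/r = 4.97 / 0.13 = 38.2308

$38.23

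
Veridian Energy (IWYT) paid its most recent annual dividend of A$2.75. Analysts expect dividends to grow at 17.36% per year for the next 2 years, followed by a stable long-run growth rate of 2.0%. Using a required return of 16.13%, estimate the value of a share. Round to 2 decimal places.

Two-stage DDM. Project D₁…D_2 at 0.1736, terminal growth 0.02, discount at r = 0.1613.
D_1 = 3.2274
D_2 = 3.7877
Terminal value at t=2: TV = D_3/(r−g) = 3.8634/(0.1613−0.02) = 27.3420
P₀ = 3.2274/(1+0.1613)^1 + 3.7877/(1+0.1613)^2 + 27.3420/(1+0.1613)^2 = 25.8618

A$25.86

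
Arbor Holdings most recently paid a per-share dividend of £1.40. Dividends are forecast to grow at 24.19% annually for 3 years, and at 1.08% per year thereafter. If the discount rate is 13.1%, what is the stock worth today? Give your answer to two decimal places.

£20.67

Two-stage DDM. Project D₁…D_3 at 0.2419, terminal growth 0.0108, discount at r = 0.131.
D_1 = 1.7387
D_2 = 2.1592
D_3 = 2.6816
Terminal value at t=3: TV = D_4/(r−g) = 2.7105/(0.131−0.0108) = 22.5501
P₀ = 1.7387/(1+0.131)^1 + 2.1592/(1+0.131)^2 + 2.6816/(1+0.131)^3 + 22.5501/(1+0.131)^3 = 20.6658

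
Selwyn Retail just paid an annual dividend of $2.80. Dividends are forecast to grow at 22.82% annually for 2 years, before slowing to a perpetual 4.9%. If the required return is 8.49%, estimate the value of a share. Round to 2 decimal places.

$111.62

Two-stage DDM. Project D₁…D_2 at 0.2282, terminal growth 0.049, discount at r = 0.0849.
D_1 = 3.4390
D_2 = 4.2237
Terminal value at t=2: TV = D_3/(r−g) = 4.4307/(0.0849−0.049) = 123.4176
P₀ = 3.4390/(1+0.0849)^1 + 4.2237/(1+0.0849)^2 + 123.4176/(1+0.0849)^2 = 111.6155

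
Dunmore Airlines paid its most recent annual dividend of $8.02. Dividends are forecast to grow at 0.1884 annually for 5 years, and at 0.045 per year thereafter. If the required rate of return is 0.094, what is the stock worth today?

Two-stage DDM. Project D₁…D_5 at 0.1884, terminal growth 0.045, discount at r = 0.094.
D_1 = 9.5310
D_2 = 11.3266
D_3 = 13.4605
D_4 = 15.9965
D_5 = 19.0102
Terminal value at t=5: TV = D_6/(r−g) = 19.8657/(0.094−0.045) = 405.4225
P₀ = 9.5310/(1+0.094)^1 + 11.3266/(1+0.094)^2 + 13.4605/(1+0.094)^3 + 15.9965/(1+0.094)^4 + 19.0102/(1+0.094)^5 + 405.4225/(1+0.094)^5 = 310.4696

$310.47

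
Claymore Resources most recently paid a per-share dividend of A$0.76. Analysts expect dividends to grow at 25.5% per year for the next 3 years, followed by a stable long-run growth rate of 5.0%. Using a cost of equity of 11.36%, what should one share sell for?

Two-stage DDM. Project D₁…D_3 at 0.255, terminal growth 0.05, discount at r = 0.1136.
D_1 = 0.9538
D_2 = 1.1970
D_3 = 1.5023
Terminal value at t=3: TV = D_4/(r−g) = 1.5774/(0.1136−0.05) = 24.8014
P₀ = 0.9538/(1+0.1136)^1 + 1.1970/(1+0.1136)^2 + 1.5023/(1+0.1136)^3 + 24.8014/(1+0.1136)^3 = 20.8689

A$20.87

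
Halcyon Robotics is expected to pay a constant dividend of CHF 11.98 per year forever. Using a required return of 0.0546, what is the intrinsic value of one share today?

Zero-growth DDM (perpetuity): P₀ = D/r = 11.98 / 0.0546 = 219.4139

CHF 219.41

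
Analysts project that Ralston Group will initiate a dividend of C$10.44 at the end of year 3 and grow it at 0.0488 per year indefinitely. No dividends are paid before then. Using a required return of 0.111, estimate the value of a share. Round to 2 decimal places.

Deferred-dividend DDM. At t=2 the remaining stream is a growing perpetuity with first payment D_3 = 10.44.
V_2 = D_3/(r−g) = 10.44/(0.111−0.0488) = 167.8457
P₀ = V_2/(1+r)^2 = 167.8457/(1+0.111)^2 = 135.9822

C$135.98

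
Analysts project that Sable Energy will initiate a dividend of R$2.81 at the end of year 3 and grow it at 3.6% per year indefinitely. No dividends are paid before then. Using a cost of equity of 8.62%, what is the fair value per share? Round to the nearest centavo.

Deferred-dividend DDM. At t=2 the remaining stream is a growing perpetuity with first payment D_3 = 2.81.
V_2 = D_3/(r−g) = 2.81/(0.0862−0.036) = 55.9761
P₀ = V_2/(1+r)^2 = 55.9761/(1+0.0862)^2 = 47.4442

R$47.44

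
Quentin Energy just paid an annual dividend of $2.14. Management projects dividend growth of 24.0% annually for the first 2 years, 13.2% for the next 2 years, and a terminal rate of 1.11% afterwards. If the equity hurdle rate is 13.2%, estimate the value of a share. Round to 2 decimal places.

$31.52

Three-stage DDM. Project D₁…D_4; terminal Gordon value at t=4 with g = 0.0111; discount at r = 0.132.
D_1 = 2.6536
D_2 = 3.2905
D_3 = 3.7248
D_4 = 4.2165
TV_4 = 4.2633/(0.132−0.0111) = 35.2629
P₀ = Σ Dₜ/(1+r)ᵗ + TV_4/(1+r)^4 = 31.5226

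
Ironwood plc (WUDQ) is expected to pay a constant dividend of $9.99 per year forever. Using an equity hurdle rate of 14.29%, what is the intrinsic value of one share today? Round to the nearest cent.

$69.91

Zero-growth DDM (perpetuity): P₀ = D/r = 9.99 / 0.1429 = 69.9090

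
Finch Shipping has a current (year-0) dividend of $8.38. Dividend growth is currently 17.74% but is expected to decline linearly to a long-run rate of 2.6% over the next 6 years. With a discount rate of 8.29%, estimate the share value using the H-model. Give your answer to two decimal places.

$218.00

H-model: P₀ = D₀[(1+g_L) + H(g_S−g_L)]/(r−g_L), with H = 6/2 = 3.
P₀ = 8.38 × [(1+0.026) + 3×(0.1774−0.026)] / (0.0829−0.026)
   = 8.38 × 1.4802 / 0.0569 = 217.9978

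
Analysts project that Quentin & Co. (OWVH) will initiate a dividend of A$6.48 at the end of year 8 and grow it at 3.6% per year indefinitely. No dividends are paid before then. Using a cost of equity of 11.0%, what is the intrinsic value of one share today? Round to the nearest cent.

Deferred-dividend DDM. At t=7 the remaining stream is a growing perpetuity with first payment D_8 = 6.48.
V_7 = D_8/(r−g) = 6.48/(0.11−0.036) = 87.5676
P₀ = V_7/(1+r)^7 = 87.5676/(1+0.11)^7 = 42.1777

A$42.18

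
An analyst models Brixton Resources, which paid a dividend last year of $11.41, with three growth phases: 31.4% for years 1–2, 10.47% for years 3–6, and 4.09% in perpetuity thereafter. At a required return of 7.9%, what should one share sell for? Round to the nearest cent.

$610.57

Three-stage DDM. Project D₁…D_6; terminal Gordon value at t=6 with g = 0.0409; discount at r = 0.079.
D_1 = 14.9927
D_2 = 19.7005
D_3 = 21.7631
D_4 = 24.0417
D_5 = 26.5589
D_6 = 29.3396
TV_6 = 30.5396/(0.079−0.0409) = 801.5633
P₀ = Σ Dₜ/(1+r)ᵗ + TV_6/(1+r)^6 = 610.5652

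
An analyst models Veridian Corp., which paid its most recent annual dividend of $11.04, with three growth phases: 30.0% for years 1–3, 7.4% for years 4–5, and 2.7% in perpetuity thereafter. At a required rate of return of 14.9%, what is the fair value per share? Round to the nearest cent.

$189.13

Three-stage DDM. Project D₁…D_5; terminal Gordon value at t=5 with g = 0.027; discount at r = 0.149.
D_1 = 14.3520
D_2 = 18.6576
D_3 = 24.2549
D_4 = 26.0497
D_5 = 27.9774
TV_5 = 28.7328/(0.149−0.027) = 235.5149
P₀ = Σ Dₜ/(1+r)ᵗ + TV_5/(1+r)^5 = 189.1321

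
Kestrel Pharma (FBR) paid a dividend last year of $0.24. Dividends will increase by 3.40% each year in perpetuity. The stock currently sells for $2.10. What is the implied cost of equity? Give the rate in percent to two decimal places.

Rearranging the constant-growth DDM: r = D₁/P₀ + g.
D₁ = 0.24 × (1 + 0.034) = 0.2482.
r = 0.2482 / 2.10 + 0.034 = 0.11817 + 0.034 = 0.15217

15.22%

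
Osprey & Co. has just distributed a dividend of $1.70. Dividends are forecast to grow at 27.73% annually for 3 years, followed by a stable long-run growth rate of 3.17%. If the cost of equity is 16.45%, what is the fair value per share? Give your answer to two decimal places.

$23.58

Two-stage DDM. Project D₁…D_3 at 0.2773, terminal growth 0.0317, discount at r = 0.1645.
D_1 = 2.1714
D_2 = 2.7735
D_3 = 3.5426
Terminal value at t=3: TV = D_4/(r−g) = 3.6549/(0.1645−0.0317) = 27.5222
P₀ = 2.1714/(1+0.1645)^1 + 2.7735/(1+0.1645)^2 + 3.5426/(1+0.1645)^3 + 27.5222/(1+0.1645)^3 = 23.5821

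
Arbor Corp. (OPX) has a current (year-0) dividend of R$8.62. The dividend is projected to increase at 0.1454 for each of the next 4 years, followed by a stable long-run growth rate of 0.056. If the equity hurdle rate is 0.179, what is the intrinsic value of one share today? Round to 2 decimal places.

Two-stage DDM. Project D₁…D_4 at 0.1454, terminal growth 0.056, discount at r = 0.179.
D_1 = 9.8733
D_2 = 11.3089
D_3 = 12.9533
D_4 = 14.8367
Terminal value at t=4: TV = D_5/(r−g) = 15.6675/(0.179−0.056) = 127.3781
P₀ = 9.8733/(1+0.179)^1 + 11.3089/(1+0.179)^2 + 12.9533/(1+0.179)^3 + 14.8367/(1+0.179)^4 + 127.3781/(1+0.179)^4 = 98.0158

R$98.02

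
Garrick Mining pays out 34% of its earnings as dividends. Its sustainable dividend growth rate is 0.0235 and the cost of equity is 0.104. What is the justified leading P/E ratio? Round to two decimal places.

4.22

Justified leading P/E = b/(r−g) = 0.34/(0.104−0.0235) = 4.2236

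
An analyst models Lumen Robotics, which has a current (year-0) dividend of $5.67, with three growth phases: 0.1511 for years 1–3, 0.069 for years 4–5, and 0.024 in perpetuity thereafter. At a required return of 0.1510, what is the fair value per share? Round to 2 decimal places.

Three-stage DDM. Project D₁…D_5; terminal Gordon value at t=5 with g = 0.024; discount at r = 0.151.
D_1 = 6.5267
D_2 = 7.5129
D_3 = 8.6481
D_4 = 9.2449
D_5 = 9.8827
TV_5 = 10.1199/(0.151−0.024) = 79.6845
P₀ = Σ Dₜ/(1+r)ᵗ + TV_5/(1+r)^5 = 66.6180

$66.62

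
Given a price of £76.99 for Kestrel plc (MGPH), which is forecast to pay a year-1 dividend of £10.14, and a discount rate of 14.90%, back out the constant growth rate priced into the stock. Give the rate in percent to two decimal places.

From P₀ = D₁/(r − g), the implied growth is g = r − D₁/P₀.
g = 0.149 − 10.14/76.99 = 0.149 − 0.13171 = 0.01729

1.73%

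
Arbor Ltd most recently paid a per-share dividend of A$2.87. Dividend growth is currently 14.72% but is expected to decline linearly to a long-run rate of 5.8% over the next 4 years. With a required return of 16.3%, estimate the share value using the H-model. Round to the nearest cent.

A$33.79

H-model: P₀ = D₀[(1+g_L) + H(g_S−g_L)]/(r−g_L), with H = 4/2 = 2.
P₀ = 2.87 × [(1+0.058) + 2×(0.1472−0.058)] / (0.163−0.058)
   = 2.87 × 1.2364 / 0.105 = 33.7949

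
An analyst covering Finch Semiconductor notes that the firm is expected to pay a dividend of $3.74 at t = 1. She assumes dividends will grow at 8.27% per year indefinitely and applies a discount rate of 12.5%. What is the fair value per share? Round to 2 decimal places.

Gordon growth model: P₀ = D₁/(r − g), with D₁ = 3.74 given directly.
P₀ = 3.7400 / (0.125 − 0.0827) = 3.7400 / 0.0423 = 88.4161

$88.42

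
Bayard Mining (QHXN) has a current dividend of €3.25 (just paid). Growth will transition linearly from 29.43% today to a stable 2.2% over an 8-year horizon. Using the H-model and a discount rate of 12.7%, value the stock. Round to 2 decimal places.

€65.35

H-model: P₀ = D₀[(1+g_L) + H(g_S−g_L)]/(r−g_L), with H = 8/2 = 4.
P₀ = 3.25 × [(1+0.022) + 4×(0.2943−0.022)] / (0.127−0.022)
   = 3.25 × 2.1112 / 0.105 = 65.3467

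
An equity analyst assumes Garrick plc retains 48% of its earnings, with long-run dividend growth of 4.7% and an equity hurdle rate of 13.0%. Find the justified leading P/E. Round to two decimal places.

Payout ratio b = 1 − 0.48 = 0.52.
Justified leading P/E = b/(r−g) = 0.52/(0.13−0.047) = 6.2651

6.27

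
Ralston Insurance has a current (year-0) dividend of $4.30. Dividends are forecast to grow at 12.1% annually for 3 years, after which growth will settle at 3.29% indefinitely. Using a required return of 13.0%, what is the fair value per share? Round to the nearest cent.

$57.35

Two-stage DDM. Project D₁…D_3 at 0.121, terminal growth 0.0329, discount at r = 0.13.
D_1 = 4.8203
D_2 = 5.4036
D_3 = 6.0574
Terminal value at t=3: TV = D_4/(r−g) = 6.2567/(0.13−0.0329) = 64.4354
P₀ = 4.8203/(1+0.13)^1 + 5.4036/(1+0.13)^2 + 6.0574/(1+0.13)^3 + 64.4354/(1+0.13)^3 = 57.3525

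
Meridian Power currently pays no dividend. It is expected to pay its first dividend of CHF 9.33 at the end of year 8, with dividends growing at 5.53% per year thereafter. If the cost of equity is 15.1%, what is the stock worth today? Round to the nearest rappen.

CHF 36.43

Deferred-dividend DDM. At t=7 the remaining stream is a growing perpetuity with first payment D_8 = 9.33.
V_7 = D_8/(r−g) = 9.33/(0.151−0.0553) = 97.4922
P₀ = V_7/(1+r)^7 = 97.4922/(1+0.151)^7 = 36.4286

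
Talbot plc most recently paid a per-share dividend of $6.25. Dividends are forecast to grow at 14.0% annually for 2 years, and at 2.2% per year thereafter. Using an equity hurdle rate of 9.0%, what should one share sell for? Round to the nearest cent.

Two-stage DDM. Project D₁…D_2 at 0.14, terminal growth 0.022, discount at r = 0.09.
D_1 = 7.1250
D_2 = 8.1225
Terminal value at t=2: TV = D_3/(r−g) = 8.3012/(0.09−0.022) = 122.0764
P₀ = 7.1250/(1+0.09)^1 + 8.1225/(1+0.09)^2 + 122.0764/(1+0.09)^2 = 116.1225

$116.12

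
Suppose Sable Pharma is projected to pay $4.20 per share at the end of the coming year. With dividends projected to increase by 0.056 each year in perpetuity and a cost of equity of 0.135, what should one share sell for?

Gordon growth model: P₀ = D₁/(r − g), with D₁ = 4.20 given directly.
P₀ = 4.2000 / (0.135 − 0.056) = 4.2000 / 0.079 = 53.1646

$53.16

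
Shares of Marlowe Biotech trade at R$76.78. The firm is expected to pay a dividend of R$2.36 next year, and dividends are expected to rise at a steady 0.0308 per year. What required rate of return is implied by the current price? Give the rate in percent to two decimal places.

Rearranging the constant-growth DDM: r = D₁/P₀ + g.
r = 2.3600 / 76.78 + 0.0308 = 0.03074 + 0.0308 = 0.06154

6.15%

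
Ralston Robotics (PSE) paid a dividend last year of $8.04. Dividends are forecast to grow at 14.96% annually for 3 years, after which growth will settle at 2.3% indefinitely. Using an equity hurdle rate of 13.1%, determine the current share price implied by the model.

$104.90

Two-stage DDM. Project D₁…D_3 at 0.1496, terminal growth 0.023, discount at r = 0.131.
D_1 = 9.2428
D_2 = 10.6255
D_3 = 12.2151
Terminal value at t=3: TV = D_4/(r−g) = 12.4960/(0.131−0.023) = 115.7040
P₀ = 9.2428/(1+0.131)^1 + 10.6255/(1+0.131)^2 + 12.2151/(1+0.131)^3 + 115.7040/(1+0.131)^3 = 104.8982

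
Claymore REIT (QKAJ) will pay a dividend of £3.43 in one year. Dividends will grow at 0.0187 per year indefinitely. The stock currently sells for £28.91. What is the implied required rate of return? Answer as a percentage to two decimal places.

Rearranging the constant-growth DDM: r = D₁/P₀ + g.
r = 3.4300 / 28.91 + 0.0187 = 0.11864 + 0.0187 = 0.13734

13.73%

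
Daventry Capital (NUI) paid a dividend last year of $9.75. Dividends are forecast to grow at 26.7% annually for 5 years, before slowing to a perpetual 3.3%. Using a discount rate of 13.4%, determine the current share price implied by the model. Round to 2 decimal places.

$242.45

Two-stage DDM. Project D₁…D_5 at 0.267, terminal growth 0.033, discount at r = 0.134.
D_1 = 12.3532
D_2 = 15.6516
D_3 = 19.8305
D_4 = 25.1253
D_5 = 31.8337
Terminal value at t=5: TV = D_6/(r−g) = 32.8843/(0.134−0.033) = 325.5867
P₀ = 12.3532/(1+0.134)^1 + 15.6516/(1+0.134)^2 + 19.8305/(1+0.134)^3 + 25.1253/(1+0.134)^4 + 31.8337/(1+0.134)^5 + 325.5867/(1+0.134)^5 = 242.4530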